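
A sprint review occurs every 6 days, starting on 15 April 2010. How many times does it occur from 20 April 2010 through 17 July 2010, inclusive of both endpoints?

Occurrences land 6·i days after 15 April 2010 for i = 0, 1, 2, …
20 April 2010 is 5 days after the start; 5 ÷ 6 = 0 remainder 5; since the remainder is 5, round up to i = 1. First occurrence in the window: #2 on 21 April 2010 (1×6 = 6 days in).
17 July 2010 is 93 days after the start; 93 ÷ 6 = 15 remainder 3. Last occurrence in the window: #16 on 14 July 2010.
Occurrences #2 through #16: 15 in total.

15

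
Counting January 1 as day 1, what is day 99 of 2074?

9 April 2074

January has 31 days (99 − 31 = 68 remain).
February has 28 days (68 − 28 = 40 remain).
March has 31 days (40 − 31 = 9 remain).
9 into April → April 9.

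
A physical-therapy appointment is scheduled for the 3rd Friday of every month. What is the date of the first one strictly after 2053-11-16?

November 2053 starts on a Saturday; its first Friday is the 7th, so the 3rd Friday is the 21st — 2053-11-21.
2053-11-21 is after 2053-11-16, so that is the next one.

2053-11-21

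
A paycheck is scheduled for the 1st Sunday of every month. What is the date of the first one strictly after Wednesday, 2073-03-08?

2073-04-02

March 2073 starts on a Wednesday, so its 1st Sunday is 2073-03-05 (4 days in).
That is not after 2073-03-08, so look at April 2073.
April 2073 starts on a Saturday, so its 1st Sunday is 2073-04-02 (1 day in).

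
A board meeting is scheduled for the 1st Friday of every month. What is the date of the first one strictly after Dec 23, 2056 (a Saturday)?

Jan 5, 2057

Dec 2056 starts on a Friday, so its 1st Friday is Dec 1, 2056.
That is not after Dec 23, 2056, so look at Jan 2057.
Jan 2057 starts on a Monday, so its 1st Friday is Jan 5, 2057 (4 days in).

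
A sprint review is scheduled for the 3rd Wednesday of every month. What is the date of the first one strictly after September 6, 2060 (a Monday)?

September 2060 starts on a Wednesday; its first Wednesday is the 1st, so the 3rd Wednesday is the 15th — September 15, 2060.
September 15, 2060 is after September 6, 2060, so that is the next one.

September 15, 2060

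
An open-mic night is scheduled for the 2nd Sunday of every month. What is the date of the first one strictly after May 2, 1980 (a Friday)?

May 1980 starts on a Thursday; its first Sunday is the 4th, so the 2nd Sunday is the 11th — May 11, 1980.
May 11, 1980 is after May 2, 1980, so that is the next one.

May 11, 1980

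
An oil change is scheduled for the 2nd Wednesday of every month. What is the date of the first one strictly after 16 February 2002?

13 March 2002

February 2002 starts on a Friday; its first Wednesday is the 6th, so the 2nd Wednesday is the 13th — 13 February 2002.
That is not after 16 February 2002, so look at March 2002.
March 2002 starts on a Friday; its first Wednesday is the 6th, so the 2nd Wednesday is the 13th — 13 March 2002.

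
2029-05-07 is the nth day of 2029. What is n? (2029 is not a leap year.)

Days in months before May: 31 + 28 + 31 + 30 = 120.
Plus 7 days into May → day 127.

127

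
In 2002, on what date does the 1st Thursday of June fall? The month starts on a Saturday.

June 2002 begins on a Saturday, so the first Thursday is June 6 (5 days later).

June 6, 2002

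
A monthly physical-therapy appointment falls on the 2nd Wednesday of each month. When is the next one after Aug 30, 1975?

Sep 10, 1975

Aug 1975 starts on a Friday; its first Wednesday is the 6th, so the 2nd Wednesday is the 13th — Aug 13, 1975.
That is not after Aug 30, 1975, so look at Sep 1975.
Sep 1975 starts on a Monday; its first Wednesday is the 3rd, so the 2nd Wednesday is the 10th — Sep 10, 1975.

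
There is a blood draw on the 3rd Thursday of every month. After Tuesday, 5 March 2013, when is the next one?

March 2013 starts on a Friday; its first Thursday is the 7th, so the 3rd Thursday is the 21st — 21 March 2013.
21 March 2013 is after 5 March 2013, so that is the next one.

21 March 2013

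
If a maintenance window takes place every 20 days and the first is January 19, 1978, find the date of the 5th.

The 5th occurrence is 4 intervals after the first: 4 × 20 = 80 days after January 19, 1978.
January has 31 days — 12 days to the end of January leaves 68.
February has 28 days (40 left).
March has 31 days (9 left).
9 days into April → April 9, 1978.

April 9, 1978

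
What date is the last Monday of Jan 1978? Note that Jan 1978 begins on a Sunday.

Jan 1978 begins on a Sunday, so the first Monday is Jan 2 (1 day later).
Jan 1978 has 31 days. Adding weeks: 2, 9, 16, 23, 30 — the last one ≤ 31 is the 30th.

Jan 30, 1978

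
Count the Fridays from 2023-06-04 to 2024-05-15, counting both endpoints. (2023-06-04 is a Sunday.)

2023-06-04 is a Sunday; the first Friday on or after it is 2023-06-09 (5 days later).
From 2023-06-09 to 2024-05-15: 205 + 136 = 341 days (rest of 2023, to 2024-05-15 in 2024).
341 ÷ 7 = 48 full weeks with remainder 5, so 48 more Fridays after the first → 49.

49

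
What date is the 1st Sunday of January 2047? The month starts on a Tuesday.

January 2047 begins on a Tuesday, so the first Sunday is January 6 (5 days later).

2047-01-06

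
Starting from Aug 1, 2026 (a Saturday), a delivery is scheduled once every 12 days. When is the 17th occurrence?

Feb 9, 2027

The 17th occurrence is 16 intervals after the first: 16 × 12 = 192 days after Aug 1, 2026.
Aug has 31 days — 30 days to the end of Aug leaves 162.
Sep has 30 days (132 left).
Oct has 31 days (101 left).
Nov has 30 days (71 left).
Dec has 31 days (40 left).
Jan has 31 days (9 left).
9 days into Feb → Feb 9, 2027.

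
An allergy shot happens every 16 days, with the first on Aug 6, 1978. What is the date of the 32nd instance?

Dec 15, 1979

The 32nd occurrence is 31 intervals after the first: 31 × 16 = 496 days after Aug 6, 1978.
Aug has 31 days — 25 days to the end of Aug leaves 471.
From end of Aug to end of 1978 is 122 days (349 left).
Jan has 31 days (318 left).
Feb has 28 days (290 left).
Mar has 31 days (259 left).
Apr has 30 days (229 left).
May has 31 days (198 left).
Jun has 30 days (168 left).
Jul has 31 days (137 left).
Aug has 31 days (106 left).
Sep has 30 days (76 left).
Oct has 31 days (45 left).
Nov has 30 days (15 left).
15 days into Dec → Dec 15, 1979.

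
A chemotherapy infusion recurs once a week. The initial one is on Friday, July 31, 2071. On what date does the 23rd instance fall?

January 1, 2072

The 23rd occurrence is 22 intervals after the first: 22 × 7 = 154 days after July 31, 2071.
July has 31 days — 0 days to the end of July leaves 154.
August has 31 days (123 left).
September has 30 days (93 left).
October has 31 days (62 left).
November has 30 days (32 left).
December has 31 days (1 left).
1 day into January → January 1, 2072.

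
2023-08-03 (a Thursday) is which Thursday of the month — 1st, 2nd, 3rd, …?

Day 3 falls in week ⌈3/7⌉ of the month.
Days 1–7 hold the 1st Thursday, 8–14 the 2nd, 15–21 the 3rd, 22–28 the 4th, 29–31 the 5th.
3 is in the range for the 1st.

1st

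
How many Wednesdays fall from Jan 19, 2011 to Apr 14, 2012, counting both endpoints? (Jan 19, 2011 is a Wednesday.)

Jan 19, 2011 is a Wednesday; the first Wednesday on or after it is Jan 19, 2011.
From Jan 19, 2011 to Apr 14, 2012: 346 + 105 = 451 days (rest of 2011, to Apr 14, 2012 in 2012).
451 ÷ 7 = 64 full weeks with remainder 3, so 64 more Wednesdays after the first → 65.

65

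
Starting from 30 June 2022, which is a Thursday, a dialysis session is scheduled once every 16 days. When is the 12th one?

23 December 2022

The 12th occurrence is 11 intervals after the first: 11 × 16 = 176 days after 30 June 2022.
June has 30 days — 0 days to the end of June leaves 176.
July has 31 days (145 left).
August has 31 days (114 left).
September has 30 days (84 left).
October has 31 days (53 left).
November has 30 days (23 left).
23 days into December → 23 December 2022.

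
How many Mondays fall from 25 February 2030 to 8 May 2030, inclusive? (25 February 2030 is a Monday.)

25 February 2030 is a Monday; the first Monday on or after it is 25 February 2030.
From 25 February 2030 to 8 May 2030: 3 + 31 + 30 + 8 = 72 days (rest of February, March, April, May).
72 ÷ 7 = 10 full weeks with remainder 2, so 10 more Mondays after the first → 11.

11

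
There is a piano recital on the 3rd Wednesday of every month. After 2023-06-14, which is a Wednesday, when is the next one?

June 2023 starts on a Thursday; its first Wednesday is the 7th, so the 3rd Wednesday is the 21st — 2023-06-21.
2023-06-21 is after 2023-06-14, so that is the next one.

2023-06-21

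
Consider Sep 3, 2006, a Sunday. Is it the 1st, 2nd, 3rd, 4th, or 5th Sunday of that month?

Day 3 falls in week ⌈3/7⌉ of the month.
Days 1–7 hold the 1st Sunday, 8–14 the 2nd, 15–21 the 3rd, 22–28 the 4th, 29–31 the 5th.
3 is in the range for the 1st.

1st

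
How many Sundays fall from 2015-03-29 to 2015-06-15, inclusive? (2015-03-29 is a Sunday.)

12

2015-03-29 is a Sunday; the first Sunday on or after it is 2015-03-29.
From 2015-03-29 to 2015-06-15: 2 + 30 + 31 + 15 = 78 days (rest of March, April, May, June).
78 ÷ 7 = 11 full weeks with remainder 1, so 11 more Sundays after the first → 12.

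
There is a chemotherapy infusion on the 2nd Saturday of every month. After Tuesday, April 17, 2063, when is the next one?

May 12, 2063

April 2063 starts on a Sunday; its first Saturday is the 7th, so the 2nd Saturday is the 14th — April 14, 2063.
That is not after April 17, 2063, so look at May 2063.
May 2063 starts on a Tuesday; its first Saturday is the 5th, so the 2nd Saturday is the 12th — May 12, 2063.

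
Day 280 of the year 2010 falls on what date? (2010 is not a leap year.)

January has 31 days (280 − 31 = 249 remain).
February has 28 days (249 − 28 = 221 remain).
March has 31 days (221 − 31 = 190 remain).
April has 30 days (190 − 30 = 160 remain).
May has 31 days (160 − 31 = 129 remain).
June has 30 days (129 − 30 = 99 remain).
July has 31 days (99 − 31 = 68 remain).
August has 31 days (68 − 31 = 37 remain).
September has 30 days (37 − 30 = 7 remain).
7 into October → October 7.

2010-10-07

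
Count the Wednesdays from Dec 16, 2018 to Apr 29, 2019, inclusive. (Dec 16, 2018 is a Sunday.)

Dec 16, 2018 is a Sunday; the first Wednesday on or after it is Dec 19, 2018 (3 days later).
From Dec 19, 2018 to Apr 29, 2019: 12 + 31 + 28 + 31 + 29 = 131 days (rest of Dec, Jan, Feb, Mar, Apr).
131 ÷ 7 = 18 full weeks with remainder 5, so 18 more Wednesdays after the first → 19.

19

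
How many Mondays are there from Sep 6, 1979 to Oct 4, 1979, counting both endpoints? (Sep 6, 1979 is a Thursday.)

4

Sep 6, 1979 is a Thursday; the first Monday on or after it is Sep 10, 1979 (4 days later).
From Sep 10, 1979 to Oct 4, 1979: 20 + 4 = 24 days (rest of Sep, Oct).
24 ÷ 7 = 3 full weeks with remainder 3, so 3 more Mondays after the first → 4.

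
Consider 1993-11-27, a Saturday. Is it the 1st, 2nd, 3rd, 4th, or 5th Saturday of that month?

4th

Day 27 falls in week ⌈27/7⌉ of the month.
Days 1–7 hold the 1st Saturday, 8–14 the 2nd, 15–21 the 3rd, 22–28 the 4th, 29–31 the 5th.
27 is in the range for the 4th.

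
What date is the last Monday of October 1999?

The first Monday of October 1999 is October 4.
October 1999 has 31 days. Adding weeks: 4, 11, 18, 25 — the last one ≤ 31 is the 25th.

1999-10-25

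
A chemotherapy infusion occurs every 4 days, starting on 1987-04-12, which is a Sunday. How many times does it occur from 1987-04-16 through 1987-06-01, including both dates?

Occurrences land 4·i days after 1987-04-12 for i = 0, 1, 2, …
1987-04-16 is 4 days after the start; 4 ÷ 4 = 1 remainder 0. First occurrence in the window: #2 on 1987-04-16 (1×4 = 4 days in).
1987-06-01 is 50 days after the start; 50 ÷ 4 = 12 remainder 2. Last occurrence in the window: #13 on 1987-05-30.
Occurrences #2 through #13: 12 in total.

12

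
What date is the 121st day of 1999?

January has 31 days (121 − 31 = 90 remain).
February has 28 days (90 − 28 = 62 remain).
March has 31 days (62 − 31 = 31 remain).
April has 30 days (31 − 30 = 1 remain).
1 into May → May 1.

May 1, 1999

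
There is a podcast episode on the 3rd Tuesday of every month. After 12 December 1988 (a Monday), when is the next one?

20 December 1988

December 1988 starts on a Thursday; its first Tuesday is the 6th, so the 3rd Tuesday is the 20th — 20 December 1988.
20 December 1988 is after 12 December 1988, so that is the next one.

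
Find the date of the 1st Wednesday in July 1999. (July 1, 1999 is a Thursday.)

July 7, 1999

July 1999 begins on a Thursday, so the first Wednesday is July 7 (6 days later).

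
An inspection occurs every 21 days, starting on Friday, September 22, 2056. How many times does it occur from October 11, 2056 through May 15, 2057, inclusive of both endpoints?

11

Occurrences land 21·i days after September 22, 2056 for i = 0, 1, 2, …
October 11, 2056 is 19 days after the start; 19 ÷ 21 = 0 remainder 19; since the remainder is 19, round up to i = 1. First occurrence in the window: #2 on October 13, 2056 (1×21 = 21 days in).
May 15, 2057 is 235 days after the start; 235 ÷ 21 = 11 remainder 4. Last occurrence in the window: #12 on May 11, 2057.
Occurrences #2 through #12: 11 in total.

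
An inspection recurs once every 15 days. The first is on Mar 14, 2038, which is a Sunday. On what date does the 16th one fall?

Oct 25, 2038

The 16th occurrence is 15 intervals after the first: 15 × 15 = 225 days after Mar 14, 2038.
Mar has 31 days — 17 days to the end of Mar leaves 208.
Apr has 30 days (178 left).
May has 31 days (147 left).
Jun has 30 days (117 left).
Jul has 31 days (86 left).
Aug has 31 days (55 left).
Sep has 30 days (25 left).
25 days into Oct → Oct 25, 2038.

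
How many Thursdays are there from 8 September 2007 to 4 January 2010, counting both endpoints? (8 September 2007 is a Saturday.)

121

8 September 2007 is a Saturday; the first Thursday on or after it is 13 September 2007 (5 days later).
From 13 September 2007 to 4 January 2010: 109 + 366 + 365 + 4 = 844 days (rest of 2007, 2008, 2009, to 4 January 2010 in 2010).
844 ÷ 7 = 120 full weeks with remainder 4, so 120 more Thursdays after the first → 121.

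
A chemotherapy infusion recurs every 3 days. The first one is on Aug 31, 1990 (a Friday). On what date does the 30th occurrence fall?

Nov 26, 1990

The 30th occurrence is 29 intervals after the first: 29 × 3 = 87 days after Aug 31, 1990.
Aug has 31 days — 0 days to the end of Aug leaves 87.
Sep has 30 days (57 left).
Oct has 31 days (26 left).
26 days into Nov → Nov 26, 1990.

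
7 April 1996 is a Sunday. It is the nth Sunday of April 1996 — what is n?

Day 7 falls in week ⌈7/7⌉ of the month.
Days 1–7 hold the 1st Sunday, 8–14 the 2nd, 15–21 the 3rd, 22–28 the 4th, 29–31 the 5th.
7 is in the range for the 1st.

1st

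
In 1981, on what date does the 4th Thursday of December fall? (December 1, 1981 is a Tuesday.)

December 24, 1981

December 1981 begins on a Tuesday, so the first Thursday is December 3 (2 days later).
The 4th Thursday is 3 weeks later: 3 + 21 = 24.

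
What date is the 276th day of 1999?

3 October 1999

January has 31 days (276 − 31 = 245 remain).
February has 28 days (245 − 28 = 217 remain).
March has 31 days (217 − 31 = 186 remain).
April has 30 days (186 − 30 = 156 remain).
May has 31 days (156 − 31 = 125 remain).
June has 30 days (125 − 30 = 95 remain).
July has 31 days (95 − 31 = 64 remain).
August has 31 days (64 − 31 = 33 remain).
September has 30 days (33 − 30 = 3 remain).
3 into October → October 3.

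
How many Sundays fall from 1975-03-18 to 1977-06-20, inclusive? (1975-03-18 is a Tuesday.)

118

1975-03-18 is a Tuesday; the first Sunday on or after it is 1975-03-23 (5 days later).
From 1975-03-23 to 1977-06-20: 283 + 366 + 171 = 820 days (rest of 1975, 1976, to 1977-06-20 in 1977).
820 ÷ 7 = 117 full weeks with remainder 1, so 117 more Sundays after the first → 118.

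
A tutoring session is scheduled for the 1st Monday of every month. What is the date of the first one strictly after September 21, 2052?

September 2052 starts on a Sunday, so its 1st Monday is September 2, 2052 (1 day in).
That is not after September 21, 2052, so look at October 2052.
October 2052 starts on a Tuesday, so its 1st Monday is October 7, 2052 (6 days in).

October 7, 2052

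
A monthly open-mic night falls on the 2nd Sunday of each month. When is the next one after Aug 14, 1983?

Aug 1983 starts on a Monday; its first Sunday is the 7th, so the 2nd Sunday is the 14th — Aug 14, 1983.
That is not after Aug 14, 1983, so look at Sep 1983.
Sep 1983 starts on a Thursday; its first Sunday is the 4th, so the 2nd Sunday is the 11th — Sep 11, 1983.

Sep 11, 1983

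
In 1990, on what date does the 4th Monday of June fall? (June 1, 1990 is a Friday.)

June 25, 1990

June 1990 begins on a Friday, so the first Monday is June 4 (3 days later).
The 4th Monday is 3 weeks later: 4 + 21 = 25.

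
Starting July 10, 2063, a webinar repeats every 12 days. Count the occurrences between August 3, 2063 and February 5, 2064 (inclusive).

16

Occurrences land 12·i days after July 10, 2063 for i = 0, 1, 2, …
August 3, 2063 is 24 days after the start; 24 ÷ 12 = 2 remainder 0. First occurrence in the window: #3 on August 3, 2063 (2×12 = 24 days in).
February 5, 2064 is 210 days after the start; 210 ÷ 12 = 17 remainder 6. Last occurrence in the window: #18 on January 30, 2064.
Occurrences #3 through #18: 16 in total.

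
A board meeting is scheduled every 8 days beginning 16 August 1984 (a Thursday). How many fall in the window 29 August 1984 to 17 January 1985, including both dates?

Occurrences land 8·i days after 16 August 1984 for i = 0, 1, 2, …
29 August 1984 is 13 days after the start; 13 ÷ 8 = 1 remainder 5; since the remainder is 5, round up to i = 2. First occurrence in the window: #3 on 1 September 1984 (2×8 = 16 days in).
17 January 1985 is 154 days after the start; 154 ÷ 8 = 19 remainder 2. Last occurrence in the window: #20 on 15 January 1985.
Occurrences #3 through #20: 18 in total.

18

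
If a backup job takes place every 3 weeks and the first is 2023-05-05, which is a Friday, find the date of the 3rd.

2023-06-16

The 3rd occurrence is 2 intervals after the first: 2 × 21 = 42 days after 2023-05-05.
May has 31 days — 26 days to the end of May leaves 16.
16 days into June → 2023-06-16.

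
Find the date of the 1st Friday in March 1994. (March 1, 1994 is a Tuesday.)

4 March 1994

March 1994 begins on a Tuesday, so the first Friday is March 4 (3 days later).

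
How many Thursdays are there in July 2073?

July 1, 2073 is a Saturday; the first Thursday on or after it is July 6, 2073 (5 days later).
From July 6, 2073 to July 31, 2073 is 31 − 6 = 25 days.
25 ÷ 7 = 3 full weeks with remainder 4, so 3 more Thursdays after the first → 4.

4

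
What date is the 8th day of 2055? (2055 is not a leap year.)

8 January 2055

8 into January → January 8.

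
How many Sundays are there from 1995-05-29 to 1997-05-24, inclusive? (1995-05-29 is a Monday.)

103

1995-05-29 is a Monday; the first Sunday on or after it is 1995-06-04 (6 days later).
From 1995-06-04 to 1997-05-24: 210 + 366 + 144 = 720 days (rest of 1995, 1996, to 1997-05-24 in 1997).
720 ÷ 7 = 102 full weeks with remainder 6, so 102 more Sundays after the first → 103.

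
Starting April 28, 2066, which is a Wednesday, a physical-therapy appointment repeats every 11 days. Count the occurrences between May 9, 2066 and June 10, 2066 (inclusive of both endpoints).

Occurrences land 11·i days after April 28, 2066 for i = 0, 1, 2, …
May 9, 2066 is 11 days after the start; 11 ÷ 11 = 1 remainder 0. First occurrence in the window: #2 on May 9, 2066 (1×11 = 11 days in).
June 10, 2066 is 43 days after the start; 43 ÷ 11 = 3 remainder 10. Last occurrence in the window: #4 on May 31, 2066.
Occurrences #2 through #4: 3 in total.

3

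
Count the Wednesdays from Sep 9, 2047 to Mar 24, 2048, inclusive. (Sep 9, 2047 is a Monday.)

Sep 9, 2047 is a Monday; the first Wednesday on or after it is Sep 11, 2047 (2 days later).
From Sep 11, 2047 to Mar 24, 2048: 19 + 31 + 30 + 31 + 31 + 29 + 24 = 195 days (rest of Sep, Oct, Nov, Dec, Jan, Feb, Mar).
195 ÷ 7 = 27 full weeks with remainder 6, so 27 more Wednesdays after the first → 28.

28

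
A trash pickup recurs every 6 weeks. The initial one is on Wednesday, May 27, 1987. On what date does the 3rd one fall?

The 3rd occurrence is 2 intervals after the first: 2 × 42 = 84 days after May 27, 1987.
May has 31 days — 4 days to the end of May leaves 80.
Jun has 30 days (50 left).
Jul has 31 days (19 left).
19 days into Aug → Aug 19, 1987.

Aug 19, 1987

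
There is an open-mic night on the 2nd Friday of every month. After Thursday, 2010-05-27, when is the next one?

May 2010 starts on a Saturday; its first Friday is the 7th, so the 2nd Friday is the 14th — 2010-05-14.
That is not after 2010-05-27, so look at June 2010.
June 2010 starts on a Tuesday; its first Friday is the 4th, so the 2nd Friday is the 11th — 2010-06-11.

2010-06-11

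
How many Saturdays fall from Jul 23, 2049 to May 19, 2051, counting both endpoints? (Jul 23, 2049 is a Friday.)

Jul 23, 2049 is a Friday; the first Saturday on or after it is Jul 24, 2049 (1 day later).
From Jul 24, 2049 to May 19, 2051: 160 + 365 + 139 = 664 days (rest of 2049, 2050, to May 19, 2051 in 2051).
664 ÷ 7 = 94 full weeks with remainder 6, so 94 more Saturdays after the first → 95.

95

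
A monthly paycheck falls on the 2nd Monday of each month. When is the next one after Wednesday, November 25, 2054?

November 2054 starts on a Sunday; its first Monday is the 2nd, so the 2nd Monday is the 9th — November 9, 2054.
That is not after November 25, 2054, so look at December 2054.
December 2054 starts on a Tuesday; its first Monday is the 7th, so the 2nd Monday is the 14th — December 14, 2054.

December 14, 2054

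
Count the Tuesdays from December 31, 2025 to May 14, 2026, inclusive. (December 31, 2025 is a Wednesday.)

December 31, 2025 is a Wednesday; the first Tuesday on or after it is January 6, 2026 (6 days later).
From January 6, 2026 to May 14, 2026: 25 + 28 + 31 + 30 + 14 = 128 days (rest of January, February, March, April, May).
128 ÷ 7 = 18 full weeks with remainder 2, so 18 more Tuesdays after the first → 19.

19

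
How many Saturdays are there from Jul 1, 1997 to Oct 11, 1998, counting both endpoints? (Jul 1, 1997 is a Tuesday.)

Jul 1, 1997 is a Tuesday; the first Saturday on or after it is Jul 5, 1997 (4 days later).
From Jul 5, 1997 to Oct 11, 1998: 179 + 284 = 463 days (rest of 1997, to Oct 11, 1998 in 1998).
463 ÷ 7 = 66 full weeks with remainder 1, so 66 more Saturdays after the first → 67.

67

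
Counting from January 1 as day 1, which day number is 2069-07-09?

190

Days in months before July: 31 + 28 + 31 + 30 + 31 + 30 = 181.
Plus 9 days into July → day 190.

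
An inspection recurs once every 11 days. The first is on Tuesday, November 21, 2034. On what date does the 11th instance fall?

March 11, 2035

The 11th occurrence is 10 intervals after the first: 10 × 11 = 110 days after November 21, 2034.
November has 30 days — 9 days to the end of November leaves 101.
December has 31 days (70 left).
January has 31 days (39 left).
February has 28 days (11 left).
11 days into March → March 11, 2035.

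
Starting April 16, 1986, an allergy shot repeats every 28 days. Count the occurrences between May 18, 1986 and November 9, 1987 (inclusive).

Occurrences land 28·i days after April 16, 1986 for i = 0, 1, 2, …
May 18, 1986 is 32 days after the start; 32 ÷ 28 = 1 remainder 4; since the remainder is 4, round up to i = 2. First occurrence in the window: #3 on June 11, 1986 (2×28 = 56 days in).
November 9, 1987 is 572 days after the start; 572 ÷ 28 = 20 remainder 12. Last occurrence in the window: #21 on October 28, 1987.
Occurrences #3 through #21: 19 in total.

19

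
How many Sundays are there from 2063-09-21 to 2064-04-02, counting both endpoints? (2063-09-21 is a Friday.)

28

2063-09-21 is a Friday; the first Sunday on or after it is 2063-09-23 (2 days later).
From 2063-09-23 to 2064-04-02: 7 + 31 + 30 + 31 + 31 + 29 + 31 + 2 = 192 days (rest of September, October, November, December, January, February, March, April).
192 ÷ 7 = 27 full weeks with remainder 3, so 27 more Sundays after the first → 28.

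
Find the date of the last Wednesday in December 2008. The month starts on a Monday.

31 December 2008

December 2008 begins on a Monday, so the first Wednesday is December 3 (2 days later).
December 2008 has 31 days. Adding weeks: 3, 10, 17, 24, 31 — the last one ≤ 31 is the 31st.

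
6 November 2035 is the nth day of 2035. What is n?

Days in months before November: 31 + 28 + 31 + 30 + 31 + 30 + 31 + 31 + 30 + 31 = 304.
Plus 6 days into November → day 310.

310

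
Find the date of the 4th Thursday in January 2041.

January 2041 begins on a Tuesday, so the first Thursday is January 3 (2 days later).
The 4th Thursday is 3 weeks later: 3 + 21 = 24.

2041-01-24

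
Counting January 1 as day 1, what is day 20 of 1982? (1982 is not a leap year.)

January 20, 1982

20 into January → January 20.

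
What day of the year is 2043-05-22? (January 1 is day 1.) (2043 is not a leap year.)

Days in months before May: 31 + 28 + 31 + 30 = 120.
Plus 22 days into May → day 142.

142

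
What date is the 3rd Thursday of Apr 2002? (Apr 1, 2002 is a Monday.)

Apr 2002 begins on a Monday, so the first Thursday is Apr 4 (3 days later).
The 3rd Thursday is 2 weeks later: 4 + 14 = 18.

Apr 18, 2002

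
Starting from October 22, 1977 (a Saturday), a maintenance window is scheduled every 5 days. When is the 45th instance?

The 45th occurrence is 44 intervals after the first: 44 × 5 = 220 days after October 22, 1977.
October has 31 days — 9 days to the end of October leaves 211.
November has 30 days (181 left).
December has 31 days (150 left).
January has 31 days (119 left).
February has 28 days (91 left).
March has 31 days (60 left).
April has 30 days (30 left).
30 days into May → May 30, 1978.

May 30, 1978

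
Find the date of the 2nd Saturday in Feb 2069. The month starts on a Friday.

Feb 9, 2069

Feb 2069 begins on a Friday, so the first Saturday is Feb 2 (1 day later).
The 2nd Saturday is 1 weeks later: 2 + 7 = 9.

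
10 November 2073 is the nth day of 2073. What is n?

314

Days in months before November: 31 + 28 + 31 + 30 + 31 + 30 + 31 + 31 + 30 + 31 = 304.
Plus 10 days into November → day 314.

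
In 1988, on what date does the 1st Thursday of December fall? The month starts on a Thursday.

1988-12-01

December 1988 begins on a Thursday, so the first Thursday is December 1.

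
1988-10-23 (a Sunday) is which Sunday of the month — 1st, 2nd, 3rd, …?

4th

Day 23 falls in week ⌈23/7⌉ of the month.
Days 1–7 hold the 1st Sunday, 8–14 the 2nd, 15–21 the 3rd, 22–28 the 4th, 29–31 the 5th.
23 is in the range for the 4th.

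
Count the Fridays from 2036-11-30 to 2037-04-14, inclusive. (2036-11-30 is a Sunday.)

2036-11-30 is a Sunday; the first Friday on or after it is 2036-12-05 (5 days later).
From 2036-12-05 to 2037-04-14: 26 + 31 + 28 + 31 + 14 = 130 days (rest of December, January, February, March, April).
130 ÷ 7 = 18 full weeks with remainder 4, so 18 more Fridays after the first → 19.

19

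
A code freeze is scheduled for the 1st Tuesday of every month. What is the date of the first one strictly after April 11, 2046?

April 2046 starts on a Sunday, so its 1st Tuesday is April 3, 2046 (2 days in).
That is not after April 11, 2046, so look at May 2046.
May 2046 starts on a Tuesday, so its 1st Tuesday is May 1, 2046.

May 1, 2046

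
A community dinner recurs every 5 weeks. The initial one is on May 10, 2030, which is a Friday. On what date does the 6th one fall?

Nov 1, 2030

The 6th occurrence is 5 intervals after the first: 5 × 35 = 175 days after May 10, 2030.
May has 31 days — 21 days to the end of May leaves 154.
Jun has 30 days (124 left).
Jul has 31 days (93 left).
Aug has 31 days (62 left).
Sep has 30 days (32 left).
Oct has 31 days (1 left).
1 day into Nov → Nov 1, 2030.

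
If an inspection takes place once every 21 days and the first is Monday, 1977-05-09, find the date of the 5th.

The 5th occurrence is 4 intervals after the first: 4 × 21 = 84 days after 1977-05-09.
May has 31 days — 22 days to the end of May leaves 62.
June has 30 days (32 left).
July has 31 days (1 left).
1 day into August → 1977-08-01.

1977-08-01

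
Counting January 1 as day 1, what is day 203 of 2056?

2056-07-21

January has 31 days (203 − 31 = 172 remain).
February has 29 days (172 − 29 = 143 remain).
March has 31 days (143 − 31 = 112 remain).
April has 30 days (112 − 30 = 82 remain).
May has 31 days (82 − 31 = 51 remain).
June has 30 days (51 − 30 = 21 remain).
21 into July → July 21.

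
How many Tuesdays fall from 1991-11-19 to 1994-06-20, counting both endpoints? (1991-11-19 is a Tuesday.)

1991-11-19 is a Tuesday; the first Tuesday on or after it is 1991-11-19.
From 1991-11-19 to 1994-06-20: 42 + 366 + 365 + 171 = 944 days (rest of 1991, 1992, 1993, to 1994-06-20 in 1994).
944 ÷ 7 = 134 full weeks with remainder 6, so 134 more Tuesdays after the first → 135.

135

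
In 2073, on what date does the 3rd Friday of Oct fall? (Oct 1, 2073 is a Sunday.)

Oct 2073 begins on a Sunday, so the first Friday is Oct 6 (5 days later).
The 3rd Friday is 2 weeks later: 6 + 14 = 20.

Oct 20, 2073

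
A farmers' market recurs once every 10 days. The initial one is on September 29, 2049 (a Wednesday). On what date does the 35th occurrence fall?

September 4, 2050

The 35th occurrence is 34 intervals after the first: 34 × 10 = 340 days after September 29, 2049.
September has 30 days — 1 day to the end of September leaves 339.
October has 31 days (308 left).
November has 30 days (278 left).
December has 31 days (247 left).
January has 31 days (216 left).
February has 28 days (188 left).
March has 31 days (157 left).
April has 30 days (127 left).
May has 31 days (96 left).
June has 30 days (66 left).
July has 31 days (35 left).
August has 31 days (4 left).
4 days into September → September 4, 2050.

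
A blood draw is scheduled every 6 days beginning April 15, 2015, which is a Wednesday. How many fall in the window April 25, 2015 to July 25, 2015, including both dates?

15

Occurrences land 6·i days after April 15, 2015 for i = 0, 1, 2, …
April 25, 2015 is 10 days after the start; 10 ÷ 6 = 1 remainder 4; since the remainder is 4, round up to i = 2. First occurrence in the window: #3 on April 27, 2015 (2×6 = 12 days in).
July 25, 2015 is 101 days after the start; 101 ÷ 6 = 16 remainder 5. Last occurrence in the window: #17 on July 20, 2015.
Occurrences #3 through #17: 15 in total.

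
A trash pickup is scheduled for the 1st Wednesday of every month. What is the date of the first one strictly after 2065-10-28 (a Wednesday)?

October 2065 starts on a Thursday, so its 1st Wednesday is 2065-10-07 (6 days in).
That is not after 2065-10-28, so look at November 2065.
November 2065 starts on a Sunday, so its 1st Wednesday is 2065-11-04 (3 days in).

2065-11-04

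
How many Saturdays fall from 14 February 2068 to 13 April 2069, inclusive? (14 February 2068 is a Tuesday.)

14 February 2068 is a Tuesday; the first Saturday on or after it is 18 February 2068 (4 days later).
From 18 February 2068 to 13 April 2069: 317 + 103 = 420 days (rest of 2068, to 13 April 2069 in 2069).
420 ÷ 7 = 60 full weeks with remainder 0, so 60 more Saturdays after the first → 61.

61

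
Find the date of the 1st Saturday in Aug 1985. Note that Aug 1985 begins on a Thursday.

Aug 1985 begins on a Thursday, so the first Saturday is Aug 3 (2 days later).

Aug 3, 1985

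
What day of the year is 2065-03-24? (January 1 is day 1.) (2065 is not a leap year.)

Days in months before March: 31 + 28 = 59.
Plus 24 days into March → day 83.

83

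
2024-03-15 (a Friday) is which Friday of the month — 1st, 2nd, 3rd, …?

3rd

Day 15 falls in week ⌈15/7⌉ of the month.
Days 1–7 hold the 1st Friday, 8–14 the 2nd, 15–21 the 3rd, 22–28 the 4th, 29–31 the 5th.
15 is in the range for the 3rd.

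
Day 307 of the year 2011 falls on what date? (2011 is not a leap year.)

January has 31 days (307 − 31 = 276 remain).
February has 28 days (276 − 28 = 248 remain).
March has 31 days (248 − 31 = 217 remain).
April has 30 days (217 − 30 = 187 remain).
May has 31 days (187 − 31 = 156 remain).
June has 30 days (156 − 30 = 126 remain).
July has 31 days (126 − 31 = 95 remain).
August has 31 days (95 − 31 = 64 remain).
September has 30 days (64 − 30 = 34 remain).
October has 31 days (34 − 31 = 3 remain).
3 into November → November 3.

November 3, 2011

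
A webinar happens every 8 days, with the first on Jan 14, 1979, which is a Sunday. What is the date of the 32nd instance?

Sep 19, 1979

The 32nd occurrence is 31 intervals after the first: 31 × 8 = 248 days after Jan 14, 1979.
Jan has 31 days — 17 days to the end of Jan leaves 231.
Feb has 28 days (203 left).
Mar has 31 days (172 left).
Apr has 30 days (142 left).
May has 31 days (111 left).
Jun has 30 days (81 left).
Jul has 31 days (50 left).
Aug has 31 days (19 left).
19 days into Sep → Sep 19, 1979.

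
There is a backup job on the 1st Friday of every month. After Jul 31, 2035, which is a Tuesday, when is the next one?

Jul 2035 starts on a Sunday, so its 1st Friday is Jul 6, 2035 (5 days in).
That is not after Jul 31, 2035, so look at Aug 2035.
Aug 2035 starts on a Wednesday, so its 1st Friday is Aug 3, 2035 (2 days in).

Aug 3, 2035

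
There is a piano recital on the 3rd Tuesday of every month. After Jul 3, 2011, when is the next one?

Jul 19, 2011

Jul 2011 starts on a Friday; its first Tuesday is the 5th, so the 3rd Tuesday is the 19th — Jul 19, 2011.
Jul 19, 2011 is after Jul 3, 2011, so that is the next one.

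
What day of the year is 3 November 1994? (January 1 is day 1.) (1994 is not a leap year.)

Days in months before November: 31 + 28 + 31 + 30 + 31 + 30 + 31 + 31 + 30 + 31 = 304.
Plus 3 days into November → day 307.

307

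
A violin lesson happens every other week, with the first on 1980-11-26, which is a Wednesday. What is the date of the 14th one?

1981-05-27

The 14th occurrence is 13 intervals after the first: 13 × 14 = 182 days after 1980-11-26.
November has 30 days — 4 days to the end of November leaves 178.
December has 31 days (147 left).
January has 31 days (116 left).
February has 28 days (88 left).
March has 31 days (57 left).
April has 30 days (27 left).
27 days into May → 1981-05-27.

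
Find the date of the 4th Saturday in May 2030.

May 2030 begins on a Wednesday, so the first Saturday is May 4 (3 days later).
The 4th Saturday is 3 weeks later: 4 + 21 = 25.

May 25, 2030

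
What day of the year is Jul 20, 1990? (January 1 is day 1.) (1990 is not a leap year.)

201

Days in months before Jul: 31 + 28 + 31 + 30 + 31 + 30 = 181.
Plus 20 days into Jul → day 201.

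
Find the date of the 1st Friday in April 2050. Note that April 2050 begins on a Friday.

April 1, 2050

April 2050 begins on a Friday, so the first Friday is April 1.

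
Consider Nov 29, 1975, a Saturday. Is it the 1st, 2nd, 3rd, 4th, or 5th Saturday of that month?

Day 29 falls in week ⌈29/7⌉ of the month.
Days 1–7 hold the 1st Saturday, 8–14 the 2nd, 15–21 the 3rd, 22–28 the 4th, 29–31 the 5th.
29 is in the range for the 5th.

5th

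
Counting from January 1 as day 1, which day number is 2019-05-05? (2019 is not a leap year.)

125

Days in months before May: 31 + 28 + 31 + 30 = 120.
Plus 5 days into May → day 125.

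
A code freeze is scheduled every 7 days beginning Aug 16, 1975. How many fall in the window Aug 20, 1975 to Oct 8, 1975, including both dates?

7

Occurrences land 7·i days after Aug 16, 1975 for i = 0, 1, 2, …
Aug 20, 1975 is 4 days after the start; 4 ÷ 7 = 0 remainder 4; since the remainder is 4, round up to i = 1. First occurrence in the window: #2 on Aug 23, 1975 (1×7 = 7 days in).
Oct 8, 1975 is 53 days after the start; 53 ÷ 7 = 7 remainder 4. Last occurrence in the window: #8 on Oct 4, 1975.
Occurrences #2 through #8: 7 in total.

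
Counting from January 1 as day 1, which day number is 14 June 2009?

165

Days in months before June: 31 + 28 + 31 + 30 + 31 = 151.
Plus 14 days into June → day 165.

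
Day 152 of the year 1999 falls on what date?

June 1, 1999

January has 31 days (152 − 31 = 121 remain).
February has 28 days (121 − 28 = 93 remain).
March has 31 days (93 − 31 = 62 remain).
April has 30 days (62 − 30 = 32 remain).
May has 31 days (32 − 31 = 1 remain).
1 into June → June 1.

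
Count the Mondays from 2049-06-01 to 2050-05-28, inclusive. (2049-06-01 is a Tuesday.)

51

2049-06-01 is a Tuesday; the first Monday on or after it is 2049-06-07 (6 days later).
From 2049-06-07 to 2050-05-28: 207 + 148 = 355 days (rest of 2049, to 2050-05-28 in 2050).
355 ÷ 7 = 50 full weeks with remainder 5, so 50 more Mondays after the first → 51.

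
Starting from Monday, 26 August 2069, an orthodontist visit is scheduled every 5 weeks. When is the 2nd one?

The 2nd occurrence is 1 interval after the first: 1 × 35 = 35 days after 26 August 2069.
August has 31 days — 5 days to the end of August leaves 30.
30 days into September → 30 September 2069.

30 September 2069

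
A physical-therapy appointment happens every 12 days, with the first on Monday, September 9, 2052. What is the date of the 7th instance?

November 20, 2052

The 7th occurrence is 6 intervals after the first: 6 × 12 = 72 days after September 9, 2052.
September has 30 days — 21 days to the end of September leaves 51.
October has 31 days (20 left).
20 days into November → November 20, 2052.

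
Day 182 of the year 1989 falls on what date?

January has 31 days (182 − 31 = 151 remain).
February has 28 days (151 − 28 = 123 remain).
March has 31 days (123 − 31 = 92 remain).
April has 30 days (92 − 30 = 62 remain).
May has 31 days (62 − 31 = 31 remain).
June has 30 days (31 − 30 = 1 remain).
1 into July → July 1.

1989-07-01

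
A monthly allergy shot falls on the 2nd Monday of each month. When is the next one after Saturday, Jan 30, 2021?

Feb 8, 2021

Jan 2021 starts on a Friday; its first Monday is the 4th, so the 2nd Monday is the 11th — Jan 11, 2021.
That is not after Jan 30, 2021, so look at Feb 2021.
Feb 2021 starts on a Monday; its first Monday is the 1st, so the 2nd Monday is the 8th — Feb 8, 2021.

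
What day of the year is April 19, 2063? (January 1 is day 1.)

109

Days in months before April: 31 + 28 + 31 = 90.
Plus 19 days into April → day 109.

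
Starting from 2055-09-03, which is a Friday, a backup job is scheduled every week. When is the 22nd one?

2056-01-28

The 22nd occurrence is 21 intervals after the first: 21 × 7 = 147 days after 2055-09-03.
September has 30 days — 27 days to the end of September leaves 120.
October has 31 days (89 left).
November has 30 days (59 left).
December has 31 days (28 left).
28 days into January → 2056-01-28.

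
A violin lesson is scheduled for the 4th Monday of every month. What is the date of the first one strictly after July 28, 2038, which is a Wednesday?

August 23, 2038

July 2038 starts on a Thursday; its first Monday is the 5th, so the 4th Monday is the 26th — July 26, 2038.
That is not after July 28, 2038, so look at August 2038.
August 2038 starts on a Sunday; its first Monday is the 2nd, so the 4th Monday is the 23rd — August 23, 2038.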